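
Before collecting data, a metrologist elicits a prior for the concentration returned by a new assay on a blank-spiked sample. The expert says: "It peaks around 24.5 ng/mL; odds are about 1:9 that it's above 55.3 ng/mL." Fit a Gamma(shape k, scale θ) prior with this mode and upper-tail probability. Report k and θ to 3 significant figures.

Gamma(k,θ) with k>1 has mode (k−1)θ, so θ = 24.5/(k−1).
Need P(X < 55.3) = 0.9 with θ tied to k this way. Start at k = 2, θ = 24.5: P(X<55.3) ≈ 0.659.
Too low — raise k to concentrate. Iterating converges to k ≈ 3.9.
Then θ = 24.5/(3.9−1) ≈ 8.44.

k ≈ 3.9, θ ≈ 8.44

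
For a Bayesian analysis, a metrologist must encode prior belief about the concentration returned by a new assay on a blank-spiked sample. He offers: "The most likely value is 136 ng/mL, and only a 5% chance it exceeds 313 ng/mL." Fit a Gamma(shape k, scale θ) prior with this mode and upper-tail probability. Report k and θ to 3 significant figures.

Gamma(k,θ) with k>1 has mode (k−1)θ, so θ = 136/(k−1).
Need P(X < 313) = 0.95 with θ tied to k this way. Start at k = 2, θ = 136: P(X<313) ≈ 0.669.
Too low — raise k to concentrate. Iterating converges to k ≈ 4.94.
Then θ = 136/(4.94−1) ≈ 34.5.

k ≈ 4.94, θ ≈ 34.5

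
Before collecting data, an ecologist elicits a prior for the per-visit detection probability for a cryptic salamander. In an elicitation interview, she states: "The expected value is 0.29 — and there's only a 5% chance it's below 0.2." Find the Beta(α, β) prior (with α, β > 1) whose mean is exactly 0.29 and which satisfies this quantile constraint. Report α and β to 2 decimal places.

α ≈ 18.02, β ≈ 44.12

With mean 0.29 fixed, write α = 0.29s, β = 0.71s where s = α+β.
Need P(θ < 0.2) = 0.05 under Beta(0.29s, 0.71s). Normal approximation: (q−m)/√(m(1−m)/s) ≈ z_{0.05} = -1.64, so s ≈ 0.29·0.71·(-1.64)²/(0.2−0.29)² = 68.8.
At s = 68.8: P(θ<0.2) ≈ 0.041. Adjusting to match 0.05 gives s ≈ 62.14.
So α = 0.29·62.14 ≈ 18.02, β = 0.71·62.14 ≈ 44.12.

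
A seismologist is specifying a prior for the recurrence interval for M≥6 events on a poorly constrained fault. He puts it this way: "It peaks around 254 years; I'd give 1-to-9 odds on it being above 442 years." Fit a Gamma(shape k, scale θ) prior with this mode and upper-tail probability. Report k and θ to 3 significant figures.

Gamma(k,θ) with k>1 has mode (k−1)θ, so θ = 254/(k−1).
Need P(X < 442) = 0.9 with θ tied to k this way. Start at k = 2, θ = 254: P(X<442) ≈ 0.519.
Too low — raise k to concentrate. Iterating converges to k ≈ 7.18.
Then θ = 254/(7.18−1) ≈ 41.1.

k ≈ 7.18, θ ≈ 41.1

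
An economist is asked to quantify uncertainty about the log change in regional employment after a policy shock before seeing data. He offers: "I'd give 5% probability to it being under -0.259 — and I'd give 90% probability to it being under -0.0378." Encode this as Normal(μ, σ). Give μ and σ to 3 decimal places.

μ = -0.135, σ = 0.076

For Normal(μ,σ), the p-quantile is μ + z_p·σ. Here z_{0.05} = -1.645, z_{0.9} = 1.282.
So -0.259 = μ − 1.645σ and -0.0378 = μ + 1.282σ.
Subtracting: σ = (-0.0378 − -0.259)/(1.282 − (-1.645)) = 0.076.
Then μ = -0.259 − (-1.645)·0.076 = -0.135.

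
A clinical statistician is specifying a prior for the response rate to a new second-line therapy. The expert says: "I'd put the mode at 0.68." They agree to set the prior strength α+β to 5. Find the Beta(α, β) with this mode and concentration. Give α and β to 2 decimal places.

For α,β > 1 the Beta mode is (α−1)/(α+β−2). With α+β = 5, the mode is (α−1)/3.
Set (α−1)/3 = 0.68 → α = 1 + 0.68·3 = 3.04.
β = 5 − α = 1.96.

α = 3.04, β = 1.96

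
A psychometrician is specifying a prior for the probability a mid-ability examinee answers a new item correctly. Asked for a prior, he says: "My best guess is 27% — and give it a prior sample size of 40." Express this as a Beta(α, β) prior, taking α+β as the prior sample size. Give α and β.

α = 10.8, β = 29.2

Under the effective-sample-size interpretation, Beta(α, β) has prior mean α/(α+β) and prior sample size α+β.
So α+β = 40 and α/(α+β) = 0.27, giving α = 0.27·40 = 10.8 and β = 40 − 10.8 = 29.2.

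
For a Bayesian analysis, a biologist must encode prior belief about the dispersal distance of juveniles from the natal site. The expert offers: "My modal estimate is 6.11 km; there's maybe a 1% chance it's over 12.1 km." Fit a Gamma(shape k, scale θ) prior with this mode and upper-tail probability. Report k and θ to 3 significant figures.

k ≈ 11.5, θ ≈ 0.58

Gamma(k,θ) with k>1 has mode (k−1)θ, so θ = 6.11/(k−1).
Need P(X < 12.1) = 0.99 with θ tied to k this way. Start at k = 2, θ = 6.11: P(X<12.1) ≈ 0.589.
Too low — raise k to concentrate. Iterating converges to k ≈ 11.5.
Then θ = 6.11/(11.5−1) ≈ 0.58.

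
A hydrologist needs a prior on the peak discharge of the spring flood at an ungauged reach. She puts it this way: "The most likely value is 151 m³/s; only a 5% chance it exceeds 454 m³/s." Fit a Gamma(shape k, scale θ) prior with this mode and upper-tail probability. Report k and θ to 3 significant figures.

k ≈ 3.19, θ ≈ 69.1

Gamma(k,θ) with k>1 has mode (k−1)θ, so θ = 151/(k−1).
Need P(X < 454) = 0.95 with θ tied to k this way. Start at k = 2, θ = 151: P(X<454) ≈ 0.802.
Too low — raise k to concentrate. Iterating converges to k ≈ 3.19.
Then θ = 151/(3.19−1) ≈ 69.1.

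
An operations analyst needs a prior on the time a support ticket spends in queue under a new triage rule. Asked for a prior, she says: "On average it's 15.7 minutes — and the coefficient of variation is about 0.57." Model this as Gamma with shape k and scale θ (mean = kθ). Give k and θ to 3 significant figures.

k ≈ 3.08, θ ≈ 5.1

For Gamma(k, scale θ): mean = kθ, variance = kθ², so CV = 1/√k.
CV = 0.57, hence k = 1/CV² = 3.08.
Then θ = mean/k = 15.7/3.08 = 5.1.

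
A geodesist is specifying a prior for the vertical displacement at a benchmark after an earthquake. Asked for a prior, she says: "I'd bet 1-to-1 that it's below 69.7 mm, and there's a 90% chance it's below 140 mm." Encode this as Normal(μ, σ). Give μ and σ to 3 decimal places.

For Normal(μ,σ), the p-quantile is μ + z_p·σ. Here z_{0.5} = 0, z_{0.9} = 1.282.
So 69.7 = μ + 0σ and 140 = μ + 1.282σ.
Subtracting: σ = (140 − 69.7)/(1.282 − (0)) = 54.855.
Then μ = 69.7 − (0)·54.855 = 69.700.

μ = 69.700, σ = 54.855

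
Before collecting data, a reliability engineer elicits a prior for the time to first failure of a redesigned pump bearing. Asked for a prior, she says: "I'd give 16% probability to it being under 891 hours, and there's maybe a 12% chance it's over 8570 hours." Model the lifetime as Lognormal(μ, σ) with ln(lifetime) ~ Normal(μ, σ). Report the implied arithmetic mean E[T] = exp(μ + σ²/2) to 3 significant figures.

E[T] ≈ 4330 hours

If T ~ Lognormal(μ,σ) then ln T ~ Normal(μ,σ), so the p-quantile of ln T is μ + z_p·σ.
ln(891) = 6.792 and ln(8570) = 9.056; z_{0.16} = -0.9945, z_{0.88} = 1.175.
σ = (9.056 − 6.792)/(1.175 − (-0.9945)) = 1.043.
μ = 6.792 − (-0.9945)·1.043 = 7.830.
E[T] = exp(μ + σ²/2) = exp(7.830 + 0.5444) = 4330 hours.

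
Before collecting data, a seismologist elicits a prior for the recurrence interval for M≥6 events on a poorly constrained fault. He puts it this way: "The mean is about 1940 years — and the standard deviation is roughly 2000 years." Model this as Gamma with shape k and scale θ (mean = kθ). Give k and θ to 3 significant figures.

For Gamma(k, scale θ): mean = kθ, variance = kθ², so CV = 1/√k.
CV = SD/mean = 2000/1940 = 1.031, hence k = 1/CV² = 0.941.
Then θ = mean/k = 1940/0.941 = 2060.

k ≈ 0.941, θ ≈ 2060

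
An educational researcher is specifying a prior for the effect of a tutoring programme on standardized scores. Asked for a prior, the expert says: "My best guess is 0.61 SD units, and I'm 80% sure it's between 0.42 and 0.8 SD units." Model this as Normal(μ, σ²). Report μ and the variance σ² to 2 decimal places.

μ = 0.61, σ² = 0.02

A symmetric 80% interval runs μ ± z·σ with z = 1.282.
Half-width = 0.19, so σ = 0.19/1.282 = 0.148 and σ² = 0.02.
μ is the stated best guess, 0.61.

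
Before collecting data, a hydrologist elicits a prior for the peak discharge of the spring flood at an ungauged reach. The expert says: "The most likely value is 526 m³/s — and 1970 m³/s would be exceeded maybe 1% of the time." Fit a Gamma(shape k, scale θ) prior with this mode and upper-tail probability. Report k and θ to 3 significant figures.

k ≈ 3.44, θ ≈ 216

Gamma(k,θ) with k>1 has mode (k−1)θ, so θ = 526/(k−1).
Need P(X < 1970) = 0.99 with θ tied to k this way. Start at k = 2, θ = 526: P(X<1970) ≈ 0.888.
Too low — raise k to concentrate. Iterating converges to k ≈ 3.44.
Then θ = 526/(3.44−1) ≈ 216.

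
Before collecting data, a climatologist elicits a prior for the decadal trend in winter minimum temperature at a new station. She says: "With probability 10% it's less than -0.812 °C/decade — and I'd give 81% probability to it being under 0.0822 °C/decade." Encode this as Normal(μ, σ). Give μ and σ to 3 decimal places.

μ = -0.281, σ = 0.414

For Normal(μ,σ), the p-quantile is μ + z_p·σ. Here z_{0.1} = -1.282, z_{0.81} = 0.8779.
So -0.812 = μ − 1.282σ and 0.0822 = μ + 0.8779σ.
Subtracting: σ = (0.0822 − -0.812)/(0.8779 − (-1.282)) = 0.414.
Then μ = -0.812 − (-1.282)·0.414 = -0.281.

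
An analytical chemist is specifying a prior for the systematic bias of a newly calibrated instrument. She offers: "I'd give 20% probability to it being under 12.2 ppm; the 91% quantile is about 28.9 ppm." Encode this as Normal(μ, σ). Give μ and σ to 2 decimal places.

For Normal(μ,σ), the p-quantile is μ + z_p·σ. Here z_{0.2} = -0.8416, z_{0.91} = 1.341.
So 12.2 = μ − 0.8416σ and 28.9 = μ + 1.341σ.
Subtracting: σ = (28.9 − 12.2)/(1.341 − (-0.8416)) = 7.65.
Then μ = 12.2 − (-0.8416)·7.65 = 18.64.

μ = 18.64, σ = 7.65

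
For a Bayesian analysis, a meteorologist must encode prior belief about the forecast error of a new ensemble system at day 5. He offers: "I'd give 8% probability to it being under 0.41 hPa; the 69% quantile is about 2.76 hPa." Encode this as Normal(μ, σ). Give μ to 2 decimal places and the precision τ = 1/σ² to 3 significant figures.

μ = 2.15, τ = 0.654

For Normal(μ,σ), the p-quantile is μ + z_p·σ. Here z_{0.08} = -1.405, z_{0.69} = 0.4959.
So 0.41 = μ − 1.405σ and 2.76 = μ + 0.4959σ.
Subtracting: σ = (2.76 − 0.41)/(0.4959 − (-1.405)) = 1.24.
Then μ = 0.41 − (-1.405)·1.24 = 2.15.
Precision τ = 1/σ² = 1/1.236² = 0.654.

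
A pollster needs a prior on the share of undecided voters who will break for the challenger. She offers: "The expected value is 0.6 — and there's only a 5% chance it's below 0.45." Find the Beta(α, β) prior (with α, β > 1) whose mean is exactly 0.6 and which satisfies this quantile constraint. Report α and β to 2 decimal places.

With mean 0.6 fixed, write α = 0.6s, β = 0.4s where s = α+β.
Need P(θ < 0.45) = 0.05 under Beta(0.6s, 0.4s). Normal approximation: (q−m)/√(m(1−m)/s) ≈ z_{0.05} = -1.64, so s ≈ 0.6·0.4·(-1.64)²/(0.45−0.6)² = 28.9.
At s = 28.9: P(θ<0.45) ≈ 0.052. Adjusting to match 0.05 gives s ≈ 29.51.
So α = 0.6·29.51 ≈ 17.70, β = 0.4·29.51 ≈ 11.80.

α ≈ 17.70, β ≈ 11.80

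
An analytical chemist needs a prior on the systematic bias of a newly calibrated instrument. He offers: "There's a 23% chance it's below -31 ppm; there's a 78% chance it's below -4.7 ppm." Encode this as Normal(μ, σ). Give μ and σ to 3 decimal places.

μ = -18.140, σ = 17.405

The p-quantile of Normal(μ,σ) is μ + z_p·σ, with z_{0.23} = -0.7388 and z_{0.78} = 0.7722.
Eliminate σ: μ = (z₂·x₁ − z₁·x₂)/(z₂ − z₁) = (0.7722·-31 − (-0.7388)·-4.7)/1.511 = -18.140.
Then σ = (x₂ − x₁)/(z₂ − z₁) = (-4.7 − -31)/1.511 = 17.405.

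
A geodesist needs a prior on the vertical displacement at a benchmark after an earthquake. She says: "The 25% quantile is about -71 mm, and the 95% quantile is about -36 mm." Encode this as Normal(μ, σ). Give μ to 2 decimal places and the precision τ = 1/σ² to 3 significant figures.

The p-quantile of Normal(μ,σ) is μ + z_p·σ, with z_{0.25} = -0.6745 and z_{0.95} = 1.645.
Eliminate σ: μ = (z₂·x₁ − z₁·x₂)/(z₂ − z₁) = (1.645·-71 − (-0.6745)·-36)/2.319 = -60.82.
Then σ = (x₂ − x₁)/(z₂ − z₁) = (-36 − -71)/2.319 = 15.09.
Precision τ = 1/σ² = 1/15.09² = 0.00439.

μ = -60.82, τ = 0.00439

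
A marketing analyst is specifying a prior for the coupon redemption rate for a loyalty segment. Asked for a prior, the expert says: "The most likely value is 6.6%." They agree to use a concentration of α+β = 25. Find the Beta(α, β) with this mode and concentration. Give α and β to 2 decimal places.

α = 2.52, β = 22.48

For α,β > 1 the Beta mode is (α−1)/(α+β−2). With α+β = 25, the mode is (α−1)/23.
Set (α−1)/23 = 0.066 → α = 1 + 0.066·23 = 2.52.
β = 25 − α = 22.48.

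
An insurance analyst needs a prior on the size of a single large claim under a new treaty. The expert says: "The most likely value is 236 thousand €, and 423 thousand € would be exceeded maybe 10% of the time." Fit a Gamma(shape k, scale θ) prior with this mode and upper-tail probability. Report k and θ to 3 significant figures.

k ≈ 6.59, θ ≈ 42.2

Gamma(k,θ) with k>1 has mode (k−1)θ, so θ = 236/(k−1).
Need P(X < 423) = 0.9 with θ tied to k this way. Start at k = 2, θ = 236: P(X<423) ≈ 0.535.
Too low — raise k to concentrate. Iterating converges to k ≈ 6.59.
Then θ = 236/(6.59−1) ≈ 42.2.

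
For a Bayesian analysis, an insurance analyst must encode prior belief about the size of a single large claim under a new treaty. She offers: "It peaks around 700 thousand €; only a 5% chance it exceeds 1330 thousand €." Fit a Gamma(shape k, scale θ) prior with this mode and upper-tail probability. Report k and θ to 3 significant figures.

Gamma(k,θ) with k>1 has mode (k−1)θ, so θ = 700/(k−1).
Need P(X < 1330) = 0.95 with θ tied to k this way. Start at k = 2, θ = 700: P(X<1330) ≈ 0.566.
Too low — raise k to concentrate. Iterating converges to k ≈ 7.75.
Then θ = 700/(7.75−1) ≈ 104.

k ≈ 7.75, θ ≈ 104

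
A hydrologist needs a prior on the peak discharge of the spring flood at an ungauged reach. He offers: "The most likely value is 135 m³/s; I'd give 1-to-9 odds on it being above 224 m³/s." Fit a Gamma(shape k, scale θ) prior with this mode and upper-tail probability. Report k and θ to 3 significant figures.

Gamma(k,θ) with k>1 has mode (k−1)θ, so θ = 135/(k−1).
Need P(X < 224) = 0.9 with θ tied to k this way. Start at k = 2, θ = 135: P(X<224) ≈ 0.494.
Too low — raise k to concentrate. Iterating converges to k ≈ 8.36.
Then θ = 135/(8.36−1) ≈ 18.3.

k ≈ 8.36, θ ≈ 18.3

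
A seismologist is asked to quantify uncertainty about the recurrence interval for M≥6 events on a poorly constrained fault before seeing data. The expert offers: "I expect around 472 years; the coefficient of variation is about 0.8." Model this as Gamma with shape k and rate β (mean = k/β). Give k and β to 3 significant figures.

k ≈ 1.56, β ≈ 0.00331

For Gamma(k, rate β): mean = k/β, variance = k/β², so CV = 1/√k.
CV = 0.8, hence k = 1/CV² = 1.56.
Then β = k/mean = 1.56/472 = 0.00331.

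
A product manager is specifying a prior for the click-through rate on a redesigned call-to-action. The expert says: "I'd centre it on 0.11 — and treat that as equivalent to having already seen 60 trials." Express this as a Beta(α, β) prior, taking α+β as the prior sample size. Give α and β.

Under the effective-sample-size interpretation, Beta(α, β) has prior mean α/(α+β) and prior sample size α+β.
So α+β = 60 and α/(α+β) = 0.11, giving α = 0.11·60 = 6.6 and β = 60 − 6.6 = 53.4.

α = 6.6, β = 53.4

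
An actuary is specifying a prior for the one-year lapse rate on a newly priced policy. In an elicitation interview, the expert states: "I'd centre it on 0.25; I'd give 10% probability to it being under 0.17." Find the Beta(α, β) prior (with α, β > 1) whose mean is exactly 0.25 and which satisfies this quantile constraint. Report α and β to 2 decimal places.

α ≈ 11.13, β ≈ 33.40

With mean 0.25 fixed, write α = 0.25s, β = 0.75s where s = α+β.
Need P(θ < 0.17) = 0.1 under Beta(0.25s, 0.75s). Normal approximation: (q−m)/√(m(1−m)/s) ≈ z_{0.1} = -1.28, so s ≈ 0.25·0.75·(-1.28)²/(0.17−0.25)² = 48.1.
At s = 48.1: P(θ<0.17) ≈ 0.091. Adjusting to match 0.1 gives s ≈ 44.53.
So α = 0.25·44.53 ≈ 11.13, β = 0.75·44.53 ≈ 33.40.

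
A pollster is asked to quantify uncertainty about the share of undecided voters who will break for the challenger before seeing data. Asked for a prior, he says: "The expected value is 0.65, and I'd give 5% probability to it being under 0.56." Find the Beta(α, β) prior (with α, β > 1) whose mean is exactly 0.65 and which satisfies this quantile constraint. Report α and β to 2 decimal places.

α ≈ 51.25, β ≈ 27.60

With mean 0.65 fixed, write α = 0.65s, β = 0.35s where s = α+β.
Need P(θ < 0.56) = 0.05 under Beta(0.65s, 0.35s). Normal approximation: (q−m)/√(m(1−m)/s) ≈ z_{0.05} = -1.64, so s ≈ 0.65·0.35·(-1.64)²/(0.56−0.65)² = 76.0.
At s = 76.0: P(θ<0.56) ≈ 0.053. Adjusting to match 0.05 gives s ≈ 78.84.
So α = 0.65·78.84 ≈ 51.25, β = 0.35·78.84 ≈ 27.60.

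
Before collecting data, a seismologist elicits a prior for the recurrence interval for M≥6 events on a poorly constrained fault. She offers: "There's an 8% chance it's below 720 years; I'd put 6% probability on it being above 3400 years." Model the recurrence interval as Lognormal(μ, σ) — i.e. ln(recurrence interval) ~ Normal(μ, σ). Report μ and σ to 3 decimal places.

μ ≈ 7.316, σ ≈ 0.524

If T ~ Lognormal(μ,σ) then ln T ~ Normal(μ,σ), so the p-quantile of ln T is μ + z_p·σ.
ln(720) = 6.579 and ln(3400) = 8.132; z_{0.08} = -1.405, z_{0.94} = 1.555.
σ = (8.132 − 6.579)/(1.555 − (-1.405)) = 0.524.
μ = 6.579 − (-1.405)·0.524 = 7.316.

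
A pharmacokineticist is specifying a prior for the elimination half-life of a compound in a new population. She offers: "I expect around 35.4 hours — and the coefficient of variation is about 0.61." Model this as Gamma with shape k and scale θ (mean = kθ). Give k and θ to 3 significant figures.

For Gamma(k, scale θ): mean = kθ, variance = kθ², so CV = 1/√k.
CV = 0.61, hence k = 1/CV² = 2.69.
Then θ = mean/k = 35.4/2.69 = 13.2.

k ≈ 2.69, θ ≈ 13.2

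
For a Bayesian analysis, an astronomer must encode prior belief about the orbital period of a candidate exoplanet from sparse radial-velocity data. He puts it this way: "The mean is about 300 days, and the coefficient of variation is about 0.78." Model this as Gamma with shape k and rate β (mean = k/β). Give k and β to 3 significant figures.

For Gamma(k, rate β): mean = k/β, variance = k/β², so CV = 1/√k.
CV = 0.78, hence k = 1/CV² = 1.64.
Then β = k/mean = 1.64/300 = 0.00548.

k ≈ 1.64, β ≈ 0.00548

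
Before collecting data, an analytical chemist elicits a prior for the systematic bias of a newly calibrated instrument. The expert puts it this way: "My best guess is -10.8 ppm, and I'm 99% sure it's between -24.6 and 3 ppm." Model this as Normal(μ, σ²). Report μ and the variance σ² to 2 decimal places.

A symmetric 99% interval runs μ ± z·σ with z = 2.576.
Half-width = 13.8, so σ = 13.8/2.576 = 5.357 and σ² = 28.70.
μ is the stated best guess, -10.80.

μ = -10.80, σ² = 28.70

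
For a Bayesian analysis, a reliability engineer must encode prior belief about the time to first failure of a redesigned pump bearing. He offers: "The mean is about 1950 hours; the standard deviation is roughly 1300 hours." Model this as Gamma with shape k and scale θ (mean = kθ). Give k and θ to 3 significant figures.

k ≈ 2.25, θ ≈ 867

For Gamma(k, scale θ): mean = kθ, variance = kθ², so CV = 1/√k.
CV = SD/mean = 1300/1950 = 0.6667, hence k = 1/CV² = 2.25.
Then θ = mean/k = 1950/2.25 = 867.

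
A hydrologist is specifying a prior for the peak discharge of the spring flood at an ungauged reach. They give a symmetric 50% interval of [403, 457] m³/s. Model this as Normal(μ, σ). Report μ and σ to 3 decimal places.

A symmetric 50% interval runs μ ± z·σ with z = 0.6745.
Half-width = 27, so σ = 27/0.6745 = 40.030.
μ is the interval midpoint, 430.000.

μ = 430.000, σ = 40.030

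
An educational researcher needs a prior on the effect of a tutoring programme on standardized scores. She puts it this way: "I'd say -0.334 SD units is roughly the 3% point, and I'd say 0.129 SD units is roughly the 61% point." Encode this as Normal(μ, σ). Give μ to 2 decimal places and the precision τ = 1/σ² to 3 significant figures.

μ = 0.07, τ = 21.8

The p-quantile of Normal(μ,σ) is μ + z_p·σ, with z_{0.03} = -1.881 and z_{0.61} = 0.2793.
Eliminate σ: μ = (z₂·x₁ − z₁·x₂)/(z₂ − z₁) = (0.2793·-0.334 − (-1.881)·0.129)/2.16 = 0.07.
Then σ = (x₂ − x₁)/(z₂ − z₁) = (0.129 − -0.334)/2.16 = 0.21.
Precision τ = 1/σ² = 1/0.2143² = 21.8.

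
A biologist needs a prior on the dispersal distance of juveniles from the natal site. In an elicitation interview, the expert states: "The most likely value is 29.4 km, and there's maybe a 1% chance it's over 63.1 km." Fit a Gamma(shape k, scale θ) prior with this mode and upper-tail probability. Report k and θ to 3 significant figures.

k ≈ 9.31, θ ≈ 3.54

Gamma(k,θ) with k>1 has mode (k−1)θ, so θ = 29.4/(k−1).
Need P(X < 63.1) = 0.99 with θ tied to k this way. Start at k = 2, θ = 29.4: P(X<63.1) ≈ 0.632.
Too low — raise k to concentrate. Iterating converges to k ≈ 9.31.
Then θ = 29.4/(9.31−1) ≈ 3.54.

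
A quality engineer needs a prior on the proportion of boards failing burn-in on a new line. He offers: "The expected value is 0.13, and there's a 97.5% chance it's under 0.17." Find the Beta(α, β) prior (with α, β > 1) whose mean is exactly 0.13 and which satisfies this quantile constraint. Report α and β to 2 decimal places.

With mean 0.13 fixed, write α = 0.13s, β = 0.87s where s = α+β.
Need P(θ < 0.17) = 0.975 under Beta(0.13s, 0.87s). Normal approximation: (q−m)/√(m(1−m)/s) ≈ z_{0.975} = 1.96, so s ≈ 0.13·0.87·(1.96)²/(0.17−0.13)² = 271.5.
At s = 271.5: P(θ<0.17) ≈ 0.968. Adjusting to match 0.975 gives s ≈ 303.53.
So α = 0.13·303.53 ≈ 39.46, β = 0.87·303.53 ≈ 264.07.

α ≈ 39.46, β ≈ 264.07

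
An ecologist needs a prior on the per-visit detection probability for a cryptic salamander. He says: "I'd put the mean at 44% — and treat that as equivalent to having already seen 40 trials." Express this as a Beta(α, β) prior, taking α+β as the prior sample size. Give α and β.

α = 17.6, β = 22.4

Under the effective-sample-size interpretation, Beta(α, β) has prior mean α/(α+β) and prior sample size α+β.
So α+β = 40 and α/(α+β) = 0.44, giving α = 0.44·40 = 17.6 and β = 40 − 17.6 = 22.4.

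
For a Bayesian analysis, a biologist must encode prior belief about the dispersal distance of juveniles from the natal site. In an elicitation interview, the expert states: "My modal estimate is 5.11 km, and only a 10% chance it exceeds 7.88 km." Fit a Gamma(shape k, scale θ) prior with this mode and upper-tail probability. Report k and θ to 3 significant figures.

k ≈ 11, θ ≈ 0.513

Gamma(k,θ) with k>1 has mode (k−1)θ, so θ = 5.11/(k−1).
Need P(X < 7.88) = 0.9 with θ tied to k this way. Start at k = 2, θ = 5.11: P(X<7.88) ≈ 0.456.
Too low — raise k to concentrate. Iterating converges to k ≈ 11.
Then θ = 5.11/(11−1) ≈ 0.513.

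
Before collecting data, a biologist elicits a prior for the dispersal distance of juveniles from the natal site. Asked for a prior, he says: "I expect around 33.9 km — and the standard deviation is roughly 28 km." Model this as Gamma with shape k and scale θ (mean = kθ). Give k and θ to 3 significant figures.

k ≈ 1.47, θ ≈ 23.1

For Gamma(k, scale θ): mean = kθ, variance = kθ², so CV = 1/√k.
CV = SD/mean = 28/33.9 = 0.826, hence k = 1/CV² = 1.47.
Then θ = mean/k = 33.9/1.47 = 23.1.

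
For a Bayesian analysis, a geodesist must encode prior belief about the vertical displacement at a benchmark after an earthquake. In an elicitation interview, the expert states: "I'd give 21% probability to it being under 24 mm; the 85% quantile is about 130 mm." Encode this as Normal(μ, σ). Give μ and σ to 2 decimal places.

μ = 70.38, σ = 57.52

For Normal(μ,σ), the p-quantile is μ + z_p·σ. Here z_{0.21} = -0.8064, z_{0.85} = 1.036.
So 24 = μ − 0.8064σ and 130 = μ + 1.036σ.
Subtracting: σ = (130 − 24)/(1.036 − (-0.8064)) = 57.52.
Then μ = 24 − (-0.8064)·57.52 = 70.38.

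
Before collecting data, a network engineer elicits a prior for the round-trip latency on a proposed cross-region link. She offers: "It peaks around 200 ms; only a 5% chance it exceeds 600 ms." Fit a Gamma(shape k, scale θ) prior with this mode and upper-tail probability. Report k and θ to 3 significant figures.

k ≈ 3.2, θ ≈ 91.1

Gamma(k,θ) with k>1 has mode (k−1)θ, so θ = 200/(k−1).
Need P(X < 600) = 0.95 with θ tied to k this way. Start at k = 2, θ = 200: P(X<600) ≈ 0.801.
Too low — raise k to concentrate. Iterating converges to k ≈ 3.2.
Then θ = 200/(3.2−1) ≈ 91.1.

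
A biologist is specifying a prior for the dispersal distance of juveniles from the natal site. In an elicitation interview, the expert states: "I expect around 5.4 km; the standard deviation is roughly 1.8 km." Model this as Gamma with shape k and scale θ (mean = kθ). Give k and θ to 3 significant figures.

For Gamma(k, scale θ): mean = kθ, variance = kθ², so CV = 1/√k.
CV = SD/mean = 1.8/5.4 = 0.3333, hence k = 1/CV² = 9.
Then θ = mean/k = 5.4/9 = 0.6.

k ≈ 9, θ ≈ 0.6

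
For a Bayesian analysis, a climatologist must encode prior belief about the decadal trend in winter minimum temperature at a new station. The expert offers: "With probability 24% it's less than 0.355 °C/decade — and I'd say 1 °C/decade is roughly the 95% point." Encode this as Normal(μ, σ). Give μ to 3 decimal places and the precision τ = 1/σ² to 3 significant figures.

μ = 0.549, τ = 13.3

The p-quantile of Normal(μ,σ) is μ + z_p·σ, with z_{0.24} = -0.7063 and z_{0.95} = 1.645.
Eliminate σ: μ = (z₂·x₁ − z₁·x₂)/(z₂ − z₁) = (1.645·0.355 − (-0.7063)·1)/2.351 = 0.549.
Then σ = (x₂ − x₁)/(z₂ − z₁) = (1 − 0.355)/2.351 = 0.274.
Precision τ = 1/σ² = 1/0.2743² = 13.3.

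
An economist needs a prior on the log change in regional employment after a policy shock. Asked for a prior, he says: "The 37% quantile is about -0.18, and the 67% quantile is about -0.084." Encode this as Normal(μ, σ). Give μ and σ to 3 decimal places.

μ = -0.139, σ = 0.124

For Normal(μ,σ), the p-quantile is μ + z_p·σ. Here z_{0.37} = -0.3319, z_{0.67} = 0.4399.
So -0.18 = μ − 0.3319σ and -0.084 = μ + 0.4399σ.
Subtracting: σ = (-0.084 − -0.18)/(0.4399 − (-0.3319)) = 0.124.
Then μ = -0.18 − (-0.3319)·0.124 = -0.139.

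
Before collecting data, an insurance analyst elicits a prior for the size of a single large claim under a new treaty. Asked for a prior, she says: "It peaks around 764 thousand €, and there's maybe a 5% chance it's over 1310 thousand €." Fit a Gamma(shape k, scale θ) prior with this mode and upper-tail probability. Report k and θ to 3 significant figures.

Gamma(k,θ) with k>1 has mode (k−1)θ, so θ = 764/(k−1).
Need P(X < 1310) = 0.95 with θ tied to k this way. Start at k = 2, θ = 764: P(X<1310) ≈ 0.511.
Too low — raise k to concentrate. Iterating converges to k ≈ 10.6.
Then θ = 764/(10.6−1) ≈ 79.6.

k ≈ 10.6, θ ≈ 79.6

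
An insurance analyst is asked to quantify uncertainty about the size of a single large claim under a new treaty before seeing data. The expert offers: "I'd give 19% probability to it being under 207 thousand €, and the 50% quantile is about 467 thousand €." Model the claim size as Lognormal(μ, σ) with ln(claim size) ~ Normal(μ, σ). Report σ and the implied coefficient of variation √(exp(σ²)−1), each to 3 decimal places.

If T ~ Lognormal(μ,σ) then ln T ~ Normal(μ,σ), so the p-quantile of ln T is μ + z_p·σ.
ln(207) = 5.333 and ln(467) = 6.146; z_{0.19} = -0.8779, z_{0.5} = 0.
σ = (6.146 − 5.333)/(0 − (-0.8779)) = 0.927.
μ = 5.333 − (-0.8779)·0.927 = 6.146.
CV = √(exp(σ²)−1) = √(exp(0.8589)−1) = 1.166.

σ ≈ 0.927, CV ≈ 1.166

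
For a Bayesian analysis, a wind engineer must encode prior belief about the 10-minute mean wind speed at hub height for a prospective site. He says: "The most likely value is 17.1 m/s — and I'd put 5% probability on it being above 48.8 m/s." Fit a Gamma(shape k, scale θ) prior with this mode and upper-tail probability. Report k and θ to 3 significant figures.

Gamma(k,θ) with k>1 has mode (k−1)θ, so θ = 17.1/(k−1).
Need P(X < 48.8) = 0.95 with θ tied to k this way. Start at k = 2, θ = 17.1: P(X<48.8) ≈ 0.778.
Too low — raise k to concentrate. Iterating converges to k ≈ 3.43.
Then θ = 17.1/(3.43−1) ≈ 7.04.

k ≈ 3.43, θ ≈ 7.04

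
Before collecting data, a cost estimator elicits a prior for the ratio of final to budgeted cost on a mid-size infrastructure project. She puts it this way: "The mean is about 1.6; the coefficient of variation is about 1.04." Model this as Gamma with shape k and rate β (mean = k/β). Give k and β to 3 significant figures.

For Gamma(k, rate β): mean = k/β, variance = k/β², so CV = 1/√k.
CV = 1.04, hence k = 1/CV² = 0.925.
Then β = k/mean = 0.925/1.6 = 0.578.

k ≈ 0.925, β ≈ 0.578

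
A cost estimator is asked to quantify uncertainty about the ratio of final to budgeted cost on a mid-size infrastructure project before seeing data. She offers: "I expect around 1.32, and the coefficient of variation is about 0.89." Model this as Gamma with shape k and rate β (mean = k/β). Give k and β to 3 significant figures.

For Gamma(k, rate β): mean = k/β, variance = k/β², so CV = 1/√k.
CV = 0.89, hence k = 1/CV² = 1.26.
Then β = k/mean = 1.26/1.32 = 0.956.

k ≈ 1.26, β ≈ 0.956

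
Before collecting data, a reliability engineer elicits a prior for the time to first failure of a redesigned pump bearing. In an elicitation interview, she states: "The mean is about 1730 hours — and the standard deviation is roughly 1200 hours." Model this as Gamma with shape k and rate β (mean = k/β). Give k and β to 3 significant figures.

k ≈ 2.08, β ≈ 0.0012

For Gamma(k, rate β): mean = k/β, variance = k/β², so CV = 1/√k.
CV = SD/mean = 1200/1730 = 0.6936, hence k = 1/CV² = 2.08.
Then β = k/mean = 2.08/1730 = 0.0012.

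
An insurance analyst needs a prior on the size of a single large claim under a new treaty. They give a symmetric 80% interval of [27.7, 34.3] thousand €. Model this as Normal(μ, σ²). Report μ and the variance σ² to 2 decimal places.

μ = 31.00, σ² = 6.63

A symmetric 80% interval runs μ ± z·σ with z = 1.282.
Half-width = 3.3, so σ = 3.3/1.282 = 2.575 and σ² = 6.63.
μ is the interval midpoint, 31.00.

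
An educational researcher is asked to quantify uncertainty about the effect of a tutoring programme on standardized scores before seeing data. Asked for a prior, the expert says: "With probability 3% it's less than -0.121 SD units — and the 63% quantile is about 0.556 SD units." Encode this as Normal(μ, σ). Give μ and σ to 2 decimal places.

The p-quantile of Normal(μ,σ) is μ + z_p·σ, with z_{0.03} = -1.881 and z_{0.63} = 0.3319.
Eliminate σ: μ = (z₂·x₁ − z₁·x₂)/(z₂ − z₁) = (0.3319·-0.121 − (-1.881)·0.556)/2.213 = 0.45.
Then σ = (x₂ − x₁)/(z₂ − z₁) = (0.556 − -0.121)/2.213 = 0.31.

μ = 0.45, σ = 0.31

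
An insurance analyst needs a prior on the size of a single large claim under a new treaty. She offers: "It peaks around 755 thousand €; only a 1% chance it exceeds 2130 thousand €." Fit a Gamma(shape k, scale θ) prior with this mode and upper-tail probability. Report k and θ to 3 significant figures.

k ≈ 5.25, θ ≈ 178

Gamma(k,θ) with k>1 has mode (k−1)θ, so θ = 755/(k−1).
Need P(X < 2130) = 0.99 with θ tied to k this way. Start at k = 2, θ = 755: P(X<2130) ≈ 0.773.
Too low — raise k to concentrate. Iterating converges to k ≈ 5.25.
Then θ = 755/(5.25−1) ≈ 178.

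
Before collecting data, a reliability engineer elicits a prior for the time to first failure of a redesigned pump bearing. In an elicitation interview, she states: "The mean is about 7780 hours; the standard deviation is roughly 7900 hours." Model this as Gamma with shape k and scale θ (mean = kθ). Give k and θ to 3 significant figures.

For Gamma(k, scale θ): mean = kθ, variance = kθ², so CV = 1/√k.
CV = SD/mean = 7900/7780 = 1.015, hence k = 1/CV² = 0.97.
Then θ = mean/k = 7780/0.97 = 8020.

k ≈ 0.97, θ ≈ 8020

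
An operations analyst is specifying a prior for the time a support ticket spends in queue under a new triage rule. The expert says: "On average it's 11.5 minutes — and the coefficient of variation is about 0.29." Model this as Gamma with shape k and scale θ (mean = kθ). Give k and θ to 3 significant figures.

For Gamma(k, scale θ): mean = kθ, variance = kθ², so CV = 1/√k.
CV = 0.29, hence k = 1/CV² = 11.9.
Then θ = mean/k = 11.5/11.9 = 0.967.

k ≈ 11.9, θ ≈ 0.967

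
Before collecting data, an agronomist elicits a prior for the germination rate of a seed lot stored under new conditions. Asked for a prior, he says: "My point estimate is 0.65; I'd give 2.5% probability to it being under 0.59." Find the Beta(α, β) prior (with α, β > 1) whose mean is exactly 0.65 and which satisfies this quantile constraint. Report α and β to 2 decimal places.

α ≈ 162.96, β ≈ 87.75

With mean 0.65 fixed, write α = 0.65s, β = 0.35s where s = α+β.
Need P(θ < 0.59) = 0.025 under Beta(0.65s, 0.35s). Normal approximation: (q−m)/√(m(1−m)/s) ≈ z_{0.025} = -1.96, so s ≈ 0.65·0.35·(-1.96)²/(0.59−0.65)² = 242.8.
At s = 242.8: P(θ<0.59) ≈ 0.027. Adjusting to match 0.025 gives s ≈ 250.70.
So α = 0.65·250.70 ≈ 162.96, β = 0.35·250.70 ≈ 87.75.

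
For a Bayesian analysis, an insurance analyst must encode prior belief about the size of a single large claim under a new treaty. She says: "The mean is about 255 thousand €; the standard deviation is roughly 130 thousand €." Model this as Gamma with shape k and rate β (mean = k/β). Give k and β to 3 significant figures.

k ≈ 3.85, β ≈ 0.0151

For Gamma(k, rate β): mean = k/β, variance = k/β², so CV = 1/√k.
CV = SD/mean = 130/255 = 0.5098, hence k = 1/CV² = 3.85.
Then β = k/mean = 3.85/255 = 0.0151.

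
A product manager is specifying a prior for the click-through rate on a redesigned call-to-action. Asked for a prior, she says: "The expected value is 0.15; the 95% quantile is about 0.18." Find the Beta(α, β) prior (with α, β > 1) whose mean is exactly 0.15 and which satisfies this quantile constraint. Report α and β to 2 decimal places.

With mean 0.15 fixed, write α = 0.15s, β = 0.85s where s = α+β.
Need P(θ < 0.18) = 0.95 under Beta(0.15s, 0.85s). Normal approximation: (q−m)/√(m(1−m)/s) ≈ z_{0.95} = 1.64, so s ≈ 0.15·0.85·(1.64)²/(0.18−0.15)² = 383.3.
At s = 383.3: P(θ<0.18) ≈ 0.945. Adjusting to match 0.95 gives s ≈ 407.74.
So α = 0.15·407.74 ≈ 61.16, β = 0.85·407.74 ≈ 346.58.

α ≈ 61.16, β ≈ 346.58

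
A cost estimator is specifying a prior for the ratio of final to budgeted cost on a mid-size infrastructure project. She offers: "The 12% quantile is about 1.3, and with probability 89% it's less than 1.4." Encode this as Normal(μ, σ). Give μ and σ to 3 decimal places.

For Normal(μ,σ), the p-quantile is μ + z_p·σ. Here z_{0.12} = -1.175, z_{0.89} = 1.227.
So 1.3 = μ − 1.175σ and 1.4 = μ + 1.227σ.
Subtracting: σ = (1.4 − 1.3)/(1.227 − (-1.175)) = 0.042.
Then μ = 1.3 − (-1.175)·0.042 = 1.349.

μ = 1.349, σ = 0.042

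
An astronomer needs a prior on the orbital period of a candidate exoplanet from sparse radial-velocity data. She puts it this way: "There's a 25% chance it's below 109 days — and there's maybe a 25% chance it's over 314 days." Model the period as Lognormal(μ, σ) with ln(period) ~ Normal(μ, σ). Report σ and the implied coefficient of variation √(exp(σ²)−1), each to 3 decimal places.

If T ~ Lognormal(μ,σ) then ln T ~ Normal(μ,σ), so the p-quantile of ln T is μ + z_p·σ.
ln(109) = 4.691 and ln(314) = 5.749; z_{0.25} = -0.6745, z_{0.75} = 0.6745.
σ = (5.749 − 4.691)/(0.6745 − (-0.6745)) = 0.784.
μ = 4.691 − (-0.6745)·0.784 = 5.220.
CV = √(exp(σ²)−1) = √(exp(0.6152)−1) = 0.922.

σ ≈ 0.784, CV ≈ 0.922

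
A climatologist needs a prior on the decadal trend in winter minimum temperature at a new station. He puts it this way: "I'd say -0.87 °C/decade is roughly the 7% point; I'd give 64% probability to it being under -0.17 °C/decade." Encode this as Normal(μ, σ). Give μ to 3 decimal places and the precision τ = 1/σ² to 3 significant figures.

For Normal(μ,σ), the p-quantile is μ + z_p·σ. Here z_{0.07} = -1.476, z_{0.64} = 0.3585.
So -0.87 = μ − 1.476σ and -0.17 = μ + 0.3585σ.
Subtracting: σ = (-0.17 − -0.87)/(0.3585 − (-1.476)) = 0.382.
Then μ = -0.87 − (-1.476)·0.382 = -0.307.
Precision τ = 1/σ² = 1/0.3816² = 6.87.

μ = -0.307, τ = 6.87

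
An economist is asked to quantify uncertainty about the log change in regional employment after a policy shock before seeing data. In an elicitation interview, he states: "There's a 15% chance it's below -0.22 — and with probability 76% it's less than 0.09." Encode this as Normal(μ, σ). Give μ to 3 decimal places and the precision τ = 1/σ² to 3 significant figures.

For Normal(μ,σ), the p-quantile is μ + z_p·σ. Here z_{0.15} = -1.036, z_{0.76} = 0.7063.
So -0.22 = μ − 1.036σ and 0.09 = μ + 0.7063σ.
Subtracting: σ = (0.09 − -0.22)/(0.7063 − (-1.036)) = 0.178.
Then μ = -0.22 − (-1.036)·0.178 = -0.036.
Precision τ = 1/σ² = 1/0.1779² = 31.6.

μ = -0.036, τ = 31.6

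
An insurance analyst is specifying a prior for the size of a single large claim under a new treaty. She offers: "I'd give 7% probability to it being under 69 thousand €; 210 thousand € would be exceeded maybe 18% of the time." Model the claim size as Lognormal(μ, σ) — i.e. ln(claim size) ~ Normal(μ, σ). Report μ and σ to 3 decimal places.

μ ≈ 4.921, σ ≈ 0.465

If T ~ Lognormal(μ,σ) then ln T ~ Normal(μ,σ), so the p-quantile of ln T is μ + z_p·σ.
ln(69) = 4.234 and ln(210) = 5.347; z_{0.07} = -1.476, z_{0.82} = 0.9154.
σ = (5.347 − 4.234)/(0.9154 − (-1.476)) = 0.465.
μ = 4.234 − (-1.476)·0.465 = 4.921.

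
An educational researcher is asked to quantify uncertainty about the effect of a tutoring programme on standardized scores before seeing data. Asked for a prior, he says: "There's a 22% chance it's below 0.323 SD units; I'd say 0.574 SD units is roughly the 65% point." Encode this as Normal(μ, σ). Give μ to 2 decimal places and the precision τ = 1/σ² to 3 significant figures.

μ = 0.49, τ = 21.3

For Normal(μ,σ), the p-quantile is μ + z_p·σ. Here z_{0.22} = -0.7722, z_{0.65} = 0.3853.
So 0.323 = μ − 0.7722σ and 0.574 = μ + 0.3853σ.
Subtracting: σ = (0.574 − 0.323)/(0.3853 − (-0.7722)) = 0.22.
Then μ = 0.323 − (-0.7722)·0.22 = 0.49.
Precision τ = 1/σ² = 1/0.2168² = 21.3.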